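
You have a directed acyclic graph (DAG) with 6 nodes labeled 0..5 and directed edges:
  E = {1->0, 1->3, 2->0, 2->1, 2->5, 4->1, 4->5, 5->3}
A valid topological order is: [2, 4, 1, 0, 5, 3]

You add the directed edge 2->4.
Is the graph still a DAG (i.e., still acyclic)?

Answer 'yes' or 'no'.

Given toposort: [2, 4, 1, 0, 5, 3]
Position of 2: index 0; position of 4: index 1
New edge 2->4: forward
Forward edge: respects the existing order. Still a DAG, same toposort still valid.
Still a DAG? yes

Answer: yes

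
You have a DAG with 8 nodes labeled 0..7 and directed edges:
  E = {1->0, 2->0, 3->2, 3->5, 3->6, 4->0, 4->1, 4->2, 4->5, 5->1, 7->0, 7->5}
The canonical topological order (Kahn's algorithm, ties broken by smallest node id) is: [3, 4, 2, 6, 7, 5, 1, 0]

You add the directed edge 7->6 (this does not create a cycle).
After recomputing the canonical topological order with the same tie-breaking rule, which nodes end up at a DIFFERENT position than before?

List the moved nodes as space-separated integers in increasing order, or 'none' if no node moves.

Answer: 0 1 5 6 7

Derivation:
Old toposort: [3, 4, 2, 6, 7, 5, 1, 0]
Added edge 7->6
Recompute Kahn (smallest-id tiebreak):
  initial in-degrees: [4, 2, 2, 0, 0, 3, 2, 0]
  ready (indeg=0): [3, 4, 7]
  pop 3: indeg[2]->1; indeg[5]->2; indeg[6]->1 | ready=[4, 7] | order so far=[3]
  pop 4: indeg[0]->3; indeg[1]->1; indeg[2]->0; indeg[5]->1 | ready=[2, 7] | order so far=[3, 4]
  pop 2: indeg[0]->2 | ready=[7] | order so far=[3, 4, 2]
  pop 7: indeg[0]->1; indeg[5]->0; indeg[6]->0 | ready=[5, 6] | order so far=[3, 4, 2, 7]
  pop 5: indeg[1]->0 | ready=[1, 6] | order so far=[3, 4, 2, 7, 5]
  pop 1: indeg[0]->0 | ready=[0, 6] | order so far=[3, 4, 2, 7, 5, 1]
  pop 0: no out-edges | ready=[6] | order so far=[3, 4, 2, 7, 5, 1, 0]
  pop 6: no out-edges | ready=[] | order so far=[3, 4, 2, 7, 5, 1, 0, 6]
New canonical toposort: [3, 4, 2, 7, 5, 1, 0, 6]
Compare positions:
  Node 0: index 7 -> 6 (moved)
  Node 1: index 6 -> 5 (moved)
  Node 2: index 2 -> 2 (same)
  Node 3: index 0 -> 0 (same)
  Node 4: index 1 -> 1 (same)
  Node 5: index 5 -> 4 (moved)
  Node 6: index 3 -> 7 (moved)
  Node 7: index 4 -> 3 (moved)
Nodes that changed position: 0 1 5 6 7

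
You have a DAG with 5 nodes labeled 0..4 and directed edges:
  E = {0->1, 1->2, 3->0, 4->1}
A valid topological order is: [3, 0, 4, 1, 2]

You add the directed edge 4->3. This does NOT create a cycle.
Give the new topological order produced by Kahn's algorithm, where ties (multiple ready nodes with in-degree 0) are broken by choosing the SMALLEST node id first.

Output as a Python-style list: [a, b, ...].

Answer: [4, 3, 0, 1, 2]

Derivation:
Old toposort: [3, 0, 4, 1, 2]
Added edge: 4->3
Position of 4 (2) > position of 3 (0). Must reorder: 4 must now come before 3.
Run Kahn's algorithm (break ties by smallest node id):
  initial in-degrees: [1, 2, 1, 1, 0]
  ready (indeg=0): [4]
  pop 4: indeg[1]->1; indeg[3]->0 | ready=[3] | order so far=[4]
  pop 3: indeg[0]->0 | ready=[0] | order so far=[4, 3]
  pop 0: indeg[1]->0 | ready=[1] | order so far=[4, 3, 0]
  pop 1: indeg[2]->0 | ready=[2] | order so far=[4, 3, 0, 1]
  pop 2: no out-edges | ready=[] | order so far=[4, 3, 0, 1, 2]
  Result: [4, 3, 0, 1, 2]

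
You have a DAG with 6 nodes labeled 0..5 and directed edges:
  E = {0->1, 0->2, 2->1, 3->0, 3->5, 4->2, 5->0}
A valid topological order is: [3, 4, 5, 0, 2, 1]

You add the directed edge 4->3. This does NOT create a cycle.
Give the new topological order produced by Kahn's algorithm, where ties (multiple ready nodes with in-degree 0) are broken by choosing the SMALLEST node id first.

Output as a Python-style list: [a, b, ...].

Old toposort: [3, 4, 5, 0, 2, 1]
Added edge: 4->3
Position of 4 (1) > position of 3 (0). Must reorder: 4 must now come before 3.
Run Kahn's algorithm (break ties by smallest node id):
  initial in-degrees: [2, 2, 2, 1, 0, 1]
  ready (indeg=0): [4]
  pop 4: indeg[2]->1; indeg[3]->0 | ready=[3] | order so far=[4]
  pop 3: indeg[0]->1; indeg[5]->0 | ready=[5] | order so far=[4, 3]
  pop 5: indeg[0]->0 | ready=[0] | order so far=[4, 3, 5]
  pop 0: indeg[1]->1; indeg[2]->0 | ready=[2] | order so far=[4, 3, 5, 0]
  pop 2: indeg[1]->0 | ready=[1] | order so far=[4, 3, 5, 0, 2]
  pop 1: no out-edges | ready=[] | order so far=[4, 3, 5, 0, 2, 1]
  Result: [4, 3, 5, 0, 2, 1]

Answer: [4, 3, 5, 0, 2, 1]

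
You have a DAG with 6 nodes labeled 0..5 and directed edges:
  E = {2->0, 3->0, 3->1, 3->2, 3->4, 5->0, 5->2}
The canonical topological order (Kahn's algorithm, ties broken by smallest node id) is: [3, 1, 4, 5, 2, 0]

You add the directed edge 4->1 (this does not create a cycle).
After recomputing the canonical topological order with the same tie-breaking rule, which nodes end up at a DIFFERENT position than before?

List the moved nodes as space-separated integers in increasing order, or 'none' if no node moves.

Old toposort: [3, 1, 4, 5, 2, 0]
Added edge 4->1
Recompute Kahn (smallest-id tiebreak):
  initial in-degrees: [3, 2, 2, 0, 1, 0]
  ready (indeg=0): [3, 5]
  pop 3: indeg[0]->2; indeg[1]->1; indeg[2]->1; indeg[4]->0 | ready=[4, 5] | order so far=[3]
  pop 4: indeg[1]->0 | ready=[1, 5] | order so far=[3, 4]
  pop 1: no out-edges | ready=[5] | order so far=[3, 4, 1]
  pop 5: indeg[0]->1; indeg[2]->0 | ready=[2] | order so far=[3, 4, 1, 5]
  pop 2: indeg[0]->0 | ready=[0] | order so far=[3, 4, 1, 5, 2]
  pop 0: no out-edges | ready=[] | order so far=[3, 4, 1, 5, 2, 0]
New canonical toposort: [3, 4, 1, 5, 2, 0]
Compare positions:
  Node 0: index 5 -> 5 (same)
  Node 1: index 1 -> 2 (moved)
  Node 2: index 4 -> 4 (same)
  Node 3: index 0 -> 0 (same)
  Node 4: index 2 -> 1 (moved)
  Node 5: index 3 -> 3 (same)
Nodes that changed position: 1 4

Answer: 1 4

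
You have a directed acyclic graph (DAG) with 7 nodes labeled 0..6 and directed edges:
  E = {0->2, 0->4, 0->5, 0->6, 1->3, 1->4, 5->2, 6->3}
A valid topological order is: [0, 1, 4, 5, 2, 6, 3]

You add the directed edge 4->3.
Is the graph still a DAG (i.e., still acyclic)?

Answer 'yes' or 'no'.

Given toposort: [0, 1, 4, 5, 2, 6, 3]
Position of 4: index 2; position of 3: index 6
New edge 4->3: forward
Forward edge: respects the existing order. Still a DAG, same toposort still valid.
Still a DAG? yes

Answer: yes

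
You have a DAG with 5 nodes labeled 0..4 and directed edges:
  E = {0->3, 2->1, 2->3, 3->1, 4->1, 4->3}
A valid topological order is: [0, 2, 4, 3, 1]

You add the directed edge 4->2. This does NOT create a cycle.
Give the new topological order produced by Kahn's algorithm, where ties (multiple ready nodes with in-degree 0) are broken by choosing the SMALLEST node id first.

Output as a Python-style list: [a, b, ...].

Old toposort: [0, 2, 4, 3, 1]
Added edge: 4->2
Position of 4 (2) > position of 2 (1). Must reorder: 4 must now come before 2.
Run Kahn's algorithm (break ties by smallest node id):
  initial in-degrees: [0, 3, 1, 3, 0]
  ready (indeg=0): [0, 4]
  pop 0: indeg[3]->2 | ready=[4] | order so far=[0]
  pop 4: indeg[1]->2; indeg[2]->0; indeg[3]->1 | ready=[2] | order so far=[0, 4]
  pop 2: indeg[1]->1; indeg[3]->0 | ready=[3] | order so far=[0, 4, 2]
  pop 3: indeg[1]->0 | ready=[1] | order so far=[0, 4, 2, 3]
  pop 1: no out-edges | ready=[] | order so far=[0, 4, 2, 3, 1]
  Result: [0, 4, 2, 3, 1]

Answer: [0, 4, 2, 3, 1]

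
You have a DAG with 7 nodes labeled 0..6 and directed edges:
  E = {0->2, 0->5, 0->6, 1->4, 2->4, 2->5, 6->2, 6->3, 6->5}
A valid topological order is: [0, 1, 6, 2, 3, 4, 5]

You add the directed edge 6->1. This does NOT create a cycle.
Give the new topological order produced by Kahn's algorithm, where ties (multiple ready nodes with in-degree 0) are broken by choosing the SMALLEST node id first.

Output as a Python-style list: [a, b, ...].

Old toposort: [0, 1, 6, 2, 3, 4, 5]
Added edge: 6->1
Position of 6 (2) > position of 1 (1). Must reorder: 6 must now come before 1.
Run Kahn's algorithm (break ties by smallest node id):
  initial in-degrees: [0, 1, 2, 1, 2, 3, 1]
  ready (indeg=0): [0]
  pop 0: indeg[2]->1; indeg[5]->2; indeg[6]->0 | ready=[6] | order so far=[0]
  pop 6: indeg[1]->0; indeg[2]->0; indeg[3]->0; indeg[5]->1 | ready=[1, 2, 3] | order so far=[0, 6]
  pop 1: indeg[4]->1 | ready=[2, 3] | order so far=[0, 6, 1]
  pop 2: indeg[4]->0; indeg[5]->0 | ready=[3, 4, 5] | order so far=[0, 6, 1, 2]
  pop 3: no out-edges | ready=[4, 5] | order so far=[0, 6, 1, 2, 3]
  pop 4: no out-edges | ready=[5] | order so far=[0, 6, 1, 2, 3, 4]
  pop 5: no out-edges | ready=[] | order so far=[0, 6, 1, 2, 3, 4, 5]
  Result: [0, 6, 1, 2, 3, 4, 5]

Answer: [0, 6, 1, 2, 3, 4, 5]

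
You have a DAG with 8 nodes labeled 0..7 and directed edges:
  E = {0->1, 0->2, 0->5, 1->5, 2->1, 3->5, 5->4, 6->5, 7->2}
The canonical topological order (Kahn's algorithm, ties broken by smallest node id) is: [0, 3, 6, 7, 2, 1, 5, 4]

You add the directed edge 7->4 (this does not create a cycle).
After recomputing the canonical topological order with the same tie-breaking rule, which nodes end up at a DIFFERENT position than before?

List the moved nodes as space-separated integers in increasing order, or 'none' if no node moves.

Answer: none

Derivation:
Old toposort: [0, 3, 6, 7, 2, 1, 5, 4]
Added edge 7->4
Recompute Kahn (smallest-id tiebreak):
  initial in-degrees: [0, 2, 2, 0, 2, 4, 0, 0]
  ready (indeg=0): [0, 3, 6, 7]
  pop 0: indeg[1]->1; indeg[2]->1; indeg[5]->3 | ready=[3, 6, 7] | order so far=[0]
  pop 3: indeg[5]->2 | ready=[6, 7] | order so far=[0, 3]
  pop 6: indeg[5]->1 | ready=[7] | order so far=[0, 3, 6]
  pop 7: indeg[2]->0; indeg[4]->1 | ready=[2] | order so far=[0, 3, 6, 7]
  pop 2: indeg[1]->0 | ready=[1] | order so far=[0, 3, 6, 7, 2]
  pop 1: indeg[5]->0 | ready=[5] | order so far=[0, 3, 6, 7, 2, 1]
  pop 5: indeg[4]->0 | ready=[4] | order so far=[0, 3, 6, 7, 2, 1, 5]
  pop 4: no out-edges | ready=[] | order so far=[0, 3, 6, 7, 2, 1, 5, 4]
New canonical toposort: [0, 3, 6, 7, 2, 1, 5, 4]
Compare positions:
  Node 0: index 0 -> 0 (same)
  Node 1: index 5 -> 5 (same)
  Node 2: index 4 -> 4 (same)
  Node 3: index 1 -> 1 (same)
  Node 4: index 7 -> 7 (same)
  Node 5: index 6 -> 6 (same)
  Node 6: index 2 -> 2 (same)
  Node 7: index 3 -> 3 (same)
Nodes that changed position: none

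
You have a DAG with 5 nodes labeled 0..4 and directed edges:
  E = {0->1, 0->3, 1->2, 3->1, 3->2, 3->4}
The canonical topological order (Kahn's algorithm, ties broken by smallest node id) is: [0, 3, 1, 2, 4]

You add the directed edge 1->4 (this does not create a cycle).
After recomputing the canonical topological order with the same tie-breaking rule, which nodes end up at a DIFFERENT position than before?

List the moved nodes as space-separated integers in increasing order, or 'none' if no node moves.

Old toposort: [0, 3, 1, 2, 4]
Added edge 1->4
Recompute Kahn (smallest-id tiebreak):
  initial in-degrees: [0, 2, 2, 1, 2]
  ready (indeg=0): [0]
  pop 0: indeg[1]->1; indeg[3]->0 | ready=[3] | order so far=[0]
  pop 3: indeg[1]->0; indeg[2]->1; indeg[4]->1 | ready=[1] | order so far=[0, 3]
  pop 1: indeg[2]->0; indeg[4]->0 | ready=[2, 4] | order so far=[0, 3, 1]
  pop 2: no out-edges | ready=[4] | order so far=[0, 3, 1, 2]
  pop 4: no out-edges | ready=[] | order so far=[0, 3, 1, 2, 4]
New canonical toposort: [0, 3, 1, 2, 4]
Compare positions:
  Node 0: index 0 -> 0 (same)
  Node 1: index 2 -> 2 (same)
  Node 2: index 3 -> 3 (same)
  Node 3: index 1 -> 1 (same)
  Node 4: index 4 -> 4 (same)
Nodes that changed position: none

Answer: none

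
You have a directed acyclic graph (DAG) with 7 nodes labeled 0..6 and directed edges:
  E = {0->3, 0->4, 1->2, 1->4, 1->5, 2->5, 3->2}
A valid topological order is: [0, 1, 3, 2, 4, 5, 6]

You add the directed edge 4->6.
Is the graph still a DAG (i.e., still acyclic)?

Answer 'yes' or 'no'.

Given toposort: [0, 1, 3, 2, 4, 5, 6]
Position of 4: index 4; position of 6: index 6
New edge 4->6: forward
Forward edge: respects the existing order. Still a DAG, same toposort still valid.
Still a DAG? yes

Answer: yes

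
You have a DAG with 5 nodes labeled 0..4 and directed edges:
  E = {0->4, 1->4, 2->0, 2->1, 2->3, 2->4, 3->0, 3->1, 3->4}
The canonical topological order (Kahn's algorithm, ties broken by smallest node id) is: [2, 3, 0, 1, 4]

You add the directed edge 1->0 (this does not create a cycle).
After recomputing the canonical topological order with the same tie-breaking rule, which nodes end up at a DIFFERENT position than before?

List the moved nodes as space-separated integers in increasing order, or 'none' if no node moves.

Answer: 0 1

Derivation:
Old toposort: [2, 3, 0, 1, 4]
Added edge 1->0
Recompute Kahn (smallest-id tiebreak):
  initial in-degrees: [3, 2, 0, 1, 4]
  ready (indeg=0): [2]
  pop 2: indeg[0]->2; indeg[1]->1; indeg[3]->0; indeg[4]->3 | ready=[3] | order so far=[2]
  pop 3: indeg[0]->1; indeg[1]->0; indeg[4]->2 | ready=[1] | order so far=[2, 3]
  pop 1: indeg[0]->0; indeg[4]->1 | ready=[0] | order so far=[2, 3, 1]
  pop 0: indeg[4]->0 | ready=[4] | order so far=[2, 3, 1, 0]
  pop 4: no out-edges | ready=[] | order so far=[2, 3, 1, 0, 4]
New canonical toposort: [2, 3, 1, 0, 4]
Compare positions:
  Node 0: index 2 -> 3 (moved)
  Node 1: index 3 -> 2 (moved)
  Node 2: index 0 -> 0 (same)
  Node 3: index 1 -> 1 (same)
  Node 4: index 4 -> 4 (same)
Nodes that changed position: 0 1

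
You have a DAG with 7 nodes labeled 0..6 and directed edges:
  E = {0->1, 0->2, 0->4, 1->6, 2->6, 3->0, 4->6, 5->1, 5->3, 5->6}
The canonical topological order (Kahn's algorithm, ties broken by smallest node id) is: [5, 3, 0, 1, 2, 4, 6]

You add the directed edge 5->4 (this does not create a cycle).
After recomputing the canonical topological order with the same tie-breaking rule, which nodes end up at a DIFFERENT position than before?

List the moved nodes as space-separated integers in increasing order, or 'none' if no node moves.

Answer: none

Derivation:
Old toposort: [5, 3, 0, 1, 2, 4, 6]
Added edge 5->4
Recompute Kahn (smallest-id tiebreak):
  initial in-degrees: [1, 2, 1, 1, 2, 0, 4]
  ready (indeg=0): [5]
  pop 5: indeg[1]->1; indeg[3]->0; indeg[4]->1; indeg[6]->3 | ready=[3] | order so far=[5]
  pop 3: indeg[0]->0 | ready=[0] | order so far=[5, 3]
  pop 0: indeg[1]->0; indeg[2]->0; indeg[4]->0 | ready=[1, 2, 4] | order so far=[5, 3, 0]
  pop 1: indeg[6]->2 | ready=[2, 4] | order so far=[5, 3, 0, 1]
  pop 2: indeg[6]->1 | ready=[4] | order so far=[5, 3, 0, 1, 2]
  pop 4: indeg[6]->0 | ready=[6] | order so far=[5, 3, 0, 1, 2, 4]
  pop 6: no out-edges | ready=[] | order so far=[5, 3, 0, 1, 2, 4, 6]
New canonical toposort: [5, 3, 0, 1, 2, 4, 6]
Compare positions:
  Node 0: index 2 -> 2 (same)
  Node 1: index 3 -> 3 (same)
  Node 2: index 4 -> 4 (same)
  Node 3: index 1 -> 1 (same)
  Node 4: index 5 -> 5 (same)
  Node 5: index 0 -> 0 (same)
  Node 6: index 6 -> 6 (same)
Nodes that changed position: none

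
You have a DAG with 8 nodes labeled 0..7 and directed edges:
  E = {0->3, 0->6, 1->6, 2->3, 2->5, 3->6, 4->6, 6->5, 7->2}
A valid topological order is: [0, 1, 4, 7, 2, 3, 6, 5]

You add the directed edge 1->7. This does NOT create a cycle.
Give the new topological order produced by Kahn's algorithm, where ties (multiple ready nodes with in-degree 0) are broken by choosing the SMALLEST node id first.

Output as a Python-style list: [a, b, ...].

Answer: [0, 1, 4, 7, 2, 3, 6, 5]

Derivation:
Old toposort: [0, 1, 4, 7, 2, 3, 6, 5]
Added edge: 1->7
Position of 1 (1) < position of 7 (3). Old order still valid.
Run Kahn's algorithm (break ties by smallest node id):
  initial in-degrees: [0, 0, 1, 2, 0, 2, 4, 1]
  ready (indeg=0): [0, 1, 4]
  pop 0: indeg[3]->1; indeg[6]->3 | ready=[1, 4] | order so far=[0]
  pop 1: indeg[6]->2; indeg[7]->0 | ready=[4, 7] | order so far=[0, 1]
  pop 4: indeg[6]->1 | ready=[7] | order so far=[0, 1, 4]
  pop 7: indeg[2]->0 | ready=[2] | order so far=[0, 1, 4, 7]
  pop 2: indeg[3]->0; indeg[5]->1 | ready=[3] | order so far=[0, 1, 4, 7, 2]
  pop 3: indeg[6]->0 | ready=[6] | order so far=[0, 1, 4, 7, 2, 3]
  pop 6: indeg[5]->0 | ready=[5] | order so far=[0, 1, 4, 7, 2, 3, 6]
  pop 5: no out-edges | ready=[] | order so far=[0, 1, 4, 7, 2, 3, 6, 5]
  Result: [0, 1, 4, 7, 2, 3, 6, 5]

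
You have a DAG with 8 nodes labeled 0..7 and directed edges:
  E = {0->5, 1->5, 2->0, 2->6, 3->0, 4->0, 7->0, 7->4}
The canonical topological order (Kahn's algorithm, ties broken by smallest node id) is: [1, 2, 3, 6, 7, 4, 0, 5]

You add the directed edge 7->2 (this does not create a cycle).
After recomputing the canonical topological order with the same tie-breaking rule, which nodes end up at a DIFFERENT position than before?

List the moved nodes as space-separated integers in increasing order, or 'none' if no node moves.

Old toposort: [1, 2, 3, 6, 7, 4, 0, 5]
Added edge 7->2
Recompute Kahn (smallest-id tiebreak):
  initial in-degrees: [4, 0, 1, 0, 1, 2, 1, 0]
  ready (indeg=0): [1, 3, 7]
  pop 1: indeg[5]->1 | ready=[3, 7] | order so far=[1]
  pop 3: indeg[0]->3 | ready=[7] | order so far=[1, 3]
  pop 7: indeg[0]->2; indeg[2]->0; indeg[4]->0 | ready=[2, 4] | order so far=[1, 3, 7]
  pop 2: indeg[0]->1; indeg[6]->0 | ready=[4, 6] | order so far=[1, 3, 7, 2]
  pop 4: indeg[0]->0 | ready=[0, 6] | order so far=[1, 3, 7, 2, 4]
  pop 0: indeg[5]->0 | ready=[5, 6] | order so far=[1, 3, 7, 2, 4, 0]
  pop 5: no out-edges | ready=[6] | order so far=[1, 3, 7, 2, 4, 0, 5]
  pop 6: no out-edges | ready=[] | order so far=[1, 3, 7, 2, 4, 0, 5, 6]
New canonical toposort: [1, 3, 7, 2, 4, 0, 5, 6]
Compare positions:
  Node 0: index 6 -> 5 (moved)
  Node 1: index 0 -> 0 (same)
  Node 2: index 1 -> 3 (moved)
  Node 3: index 2 -> 1 (moved)
  Node 4: index 5 -> 4 (moved)
  Node 5: index 7 -> 6 (moved)
  Node 6: index 3 -> 7 (moved)
  Node 7: index 4 -> 2 (moved)
Nodes that changed position: 0 2 3 4 5 6 7

Answer: 0 2 3 4 5 6 7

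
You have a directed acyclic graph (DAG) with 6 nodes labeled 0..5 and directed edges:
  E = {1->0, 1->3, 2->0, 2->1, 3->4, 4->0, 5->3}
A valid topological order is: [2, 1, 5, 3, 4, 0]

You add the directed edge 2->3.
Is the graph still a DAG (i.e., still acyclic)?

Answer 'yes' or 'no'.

Answer: yes

Derivation:
Given toposort: [2, 1, 5, 3, 4, 0]
Position of 2: index 0; position of 3: index 3
New edge 2->3: forward
Forward edge: respects the existing order. Still a DAG, same toposort still valid.
Still a DAG? yes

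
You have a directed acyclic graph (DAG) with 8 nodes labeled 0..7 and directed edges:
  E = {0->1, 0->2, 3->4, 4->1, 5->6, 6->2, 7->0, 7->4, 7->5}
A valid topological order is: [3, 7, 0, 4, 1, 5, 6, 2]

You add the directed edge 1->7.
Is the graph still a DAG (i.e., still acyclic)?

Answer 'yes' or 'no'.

Answer: no

Derivation:
Given toposort: [3, 7, 0, 4, 1, 5, 6, 2]
Position of 1: index 4; position of 7: index 1
New edge 1->7: backward (u after v in old order)
Backward edge: old toposort is now invalid. Check if this creates a cycle.
Does 7 already reach 1? Reachable from 7: [0, 1, 2, 4, 5, 6, 7]. YES -> cycle!
Still a DAG? no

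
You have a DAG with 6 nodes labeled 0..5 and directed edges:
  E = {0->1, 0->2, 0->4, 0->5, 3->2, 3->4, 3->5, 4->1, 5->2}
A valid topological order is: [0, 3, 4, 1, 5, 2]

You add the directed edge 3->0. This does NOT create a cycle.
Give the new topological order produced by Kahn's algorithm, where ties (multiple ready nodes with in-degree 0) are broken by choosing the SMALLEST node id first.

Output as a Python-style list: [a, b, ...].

Answer: [3, 0, 4, 1, 5, 2]

Derivation:
Old toposort: [0, 3, 4, 1, 5, 2]
Added edge: 3->0
Position of 3 (1) > position of 0 (0). Must reorder: 3 must now come before 0.
Run Kahn's algorithm (break ties by smallest node id):
  initial in-degrees: [1, 2, 3, 0, 2, 2]
  ready (indeg=0): [3]
  pop 3: indeg[0]->0; indeg[2]->2; indeg[4]->1; indeg[5]->1 | ready=[0] | order so far=[3]
  pop 0: indeg[1]->1; indeg[2]->1; indeg[4]->0; indeg[5]->0 | ready=[4, 5] | order so far=[3, 0]
  pop 4: indeg[1]->0 | ready=[1, 5] | order so far=[3, 0, 4]
  pop 1: no out-edges | ready=[5] | order so far=[3, 0, 4, 1]
  pop 5: indeg[2]->0 | ready=[2] | order so far=[3, 0, 4, 1, 5]
  pop 2: no out-edges | ready=[] | order so far=[3, 0, 4, 1, 5, 2]
  Result: [3, 0, 4, 1, 5, 2]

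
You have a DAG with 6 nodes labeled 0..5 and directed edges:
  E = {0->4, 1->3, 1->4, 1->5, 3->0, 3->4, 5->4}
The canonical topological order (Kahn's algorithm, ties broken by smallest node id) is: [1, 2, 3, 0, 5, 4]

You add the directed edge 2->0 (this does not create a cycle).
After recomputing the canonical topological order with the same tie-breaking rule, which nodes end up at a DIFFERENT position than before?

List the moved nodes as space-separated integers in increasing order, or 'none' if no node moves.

Answer: none

Derivation:
Old toposort: [1, 2, 3, 0, 5, 4]
Added edge 2->0
Recompute Kahn (smallest-id tiebreak):
  initial in-degrees: [2, 0, 0, 1, 4, 1]
  ready (indeg=0): [1, 2]
  pop 1: indeg[3]->0; indeg[4]->3; indeg[5]->0 | ready=[2, 3, 5] | order so far=[1]
  pop 2: indeg[0]->1 | ready=[3, 5] | order so far=[1, 2]
  pop 3: indeg[0]->0; indeg[4]->2 | ready=[0, 5] | order so far=[1, 2, 3]
  pop 0: indeg[4]->1 | ready=[5] | order so far=[1, 2, 3, 0]
  pop 5: indeg[4]->0 | ready=[4] | order so far=[1, 2, 3, 0, 5]
  pop 4: no out-edges | ready=[] | order so far=[1, 2, 3, 0, 5, 4]
New canonical toposort: [1, 2, 3, 0, 5, 4]
Compare positions:
  Node 0: index 3 -> 3 (same)
  Node 1: index 0 -> 0 (same)
  Node 2: index 1 -> 1 (same)
  Node 3: index 2 -> 2 (same)
  Node 4: index 5 -> 5 (same)
  Node 5: index 4 -> 4 (same)
Nodes that changed position: none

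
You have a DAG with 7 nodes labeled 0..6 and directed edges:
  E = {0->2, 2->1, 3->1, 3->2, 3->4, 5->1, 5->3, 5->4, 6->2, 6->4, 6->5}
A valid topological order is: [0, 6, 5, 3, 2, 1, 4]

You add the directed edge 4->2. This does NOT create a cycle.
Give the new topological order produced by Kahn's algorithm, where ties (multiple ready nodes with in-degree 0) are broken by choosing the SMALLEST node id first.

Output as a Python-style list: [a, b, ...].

Old toposort: [0, 6, 5, 3, 2, 1, 4]
Added edge: 4->2
Position of 4 (6) > position of 2 (4). Must reorder: 4 must now come before 2.
Run Kahn's algorithm (break ties by smallest node id):
  initial in-degrees: [0, 3, 4, 1, 3, 1, 0]
  ready (indeg=0): [0, 6]
  pop 0: indeg[2]->3 | ready=[6] | order so far=[0]
  pop 6: indeg[2]->2; indeg[4]->2; indeg[5]->0 | ready=[5] | order so far=[0, 6]
  pop 5: indeg[1]->2; indeg[3]->0; indeg[4]->1 | ready=[3] | order so far=[0, 6, 5]
  pop 3: indeg[1]->1; indeg[2]->1; indeg[4]->0 | ready=[4] | order so far=[0, 6, 5, 3]
  pop 4: indeg[2]->0 | ready=[2] | order so far=[0, 6, 5, 3, 4]
  pop 2: indeg[1]->0 | ready=[1] | order so far=[0, 6, 5, 3, 4, 2]
  pop 1: no out-edges | ready=[] | order so far=[0, 6, 5, 3, 4, 2, 1]
  Result: [0, 6, 5, 3, 4, 2, 1]

Answer: [0, 6, 5, 3, 4, 2, 1]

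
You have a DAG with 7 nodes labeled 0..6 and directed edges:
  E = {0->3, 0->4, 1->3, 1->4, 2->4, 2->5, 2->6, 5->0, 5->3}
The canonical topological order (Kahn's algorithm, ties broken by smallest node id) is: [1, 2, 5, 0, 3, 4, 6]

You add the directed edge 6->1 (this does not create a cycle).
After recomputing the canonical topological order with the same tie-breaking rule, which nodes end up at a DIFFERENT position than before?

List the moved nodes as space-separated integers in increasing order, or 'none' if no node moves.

Answer: 0 1 2 3 4 5 6

Derivation:
Old toposort: [1, 2, 5, 0, 3, 4, 6]
Added edge 6->1
Recompute Kahn (smallest-id tiebreak):
  initial in-degrees: [1, 1, 0, 3, 3, 1, 1]
  ready (indeg=0): [2]
  pop 2: indeg[4]->2; indeg[5]->0; indeg[6]->0 | ready=[5, 6] | order so far=[2]
  pop 5: indeg[0]->0; indeg[3]->2 | ready=[0, 6] | order so far=[2, 5]
  pop 0: indeg[3]->1; indeg[4]->1 | ready=[6] | order so far=[2, 5, 0]
  pop 6: indeg[1]->0 | ready=[1] | order so far=[2, 5, 0, 6]
  pop 1: indeg[3]->0; indeg[4]->0 | ready=[3, 4] | order so far=[2, 5, 0, 6, 1]
  pop 3: no out-edges | ready=[4] | order so far=[2, 5, 0, 6, 1, 3]
  pop 4: no out-edges | ready=[] | order so far=[2, 5, 0, 6, 1, 3, 4]
New canonical toposort: [2, 5, 0, 6, 1, 3, 4]
Compare positions:
  Node 0: index 3 -> 2 (moved)
  Node 1: index 0 -> 4 (moved)
  Node 2: index 1 -> 0 (moved)
  Node 3: index 4 -> 5 (moved)
  Node 4: index 5 -> 6 (moved)
  Node 5: index 2 -> 1 (moved)
  Node 6: index 6 -> 3 (moved)
Nodes that changed position: 0 1 2 3 4 5 6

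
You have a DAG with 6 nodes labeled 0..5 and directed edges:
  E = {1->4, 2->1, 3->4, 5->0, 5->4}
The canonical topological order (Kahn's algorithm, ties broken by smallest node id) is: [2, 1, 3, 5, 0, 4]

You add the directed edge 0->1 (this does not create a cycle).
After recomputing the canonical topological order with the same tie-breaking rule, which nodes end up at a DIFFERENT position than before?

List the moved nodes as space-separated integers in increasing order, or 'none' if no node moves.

Answer: 0 1 3 5

Derivation:
Old toposort: [2, 1, 3, 5, 0, 4]
Added edge 0->1
Recompute Kahn (smallest-id tiebreak):
  initial in-degrees: [1, 2, 0, 0, 3, 0]
  ready (indeg=0): [2, 3, 5]
  pop 2: indeg[1]->1 | ready=[3, 5] | order so far=[2]
  pop 3: indeg[4]->2 | ready=[5] | order so far=[2, 3]
  pop 5: indeg[0]->0; indeg[4]->1 | ready=[0] | order so far=[2, 3, 5]
  pop 0: indeg[1]->0 | ready=[1] | order so far=[2, 3, 5, 0]
  pop 1: indeg[4]->0 | ready=[4] | order so far=[2, 3, 5, 0, 1]
  pop 4: no out-edges | ready=[] | order so far=[2, 3, 5, 0, 1, 4]
New canonical toposort: [2, 3, 5, 0, 1, 4]
Compare positions:
  Node 0: index 4 -> 3 (moved)
  Node 1: index 1 -> 4 (moved)
  Node 2: index 0 -> 0 (same)
  Node 3: index 2 -> 1 (moved)
  Node 4: index 5 -> 5 (same)
  Node 5: index 3 -> 2 (moved)
Nodes that changed position: 0 1 3 5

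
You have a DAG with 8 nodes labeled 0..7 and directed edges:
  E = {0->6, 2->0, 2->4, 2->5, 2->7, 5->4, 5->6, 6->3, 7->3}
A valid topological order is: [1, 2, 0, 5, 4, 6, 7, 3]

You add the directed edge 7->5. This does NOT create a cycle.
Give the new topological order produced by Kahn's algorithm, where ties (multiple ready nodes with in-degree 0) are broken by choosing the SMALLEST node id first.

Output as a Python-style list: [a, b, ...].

Old toposort: [1, 2, 0, 5, 4, 6, 7, 3]
Added edge: 7->5
Position of 7 (6) > position of 5 (3). Must reorder: 7 must now come before 5.
Run Kahn's algorithm (break ties by smallest node id):
  initial in-degrees: [1, 0, 0, 2, 2, 2, 2, 1]
  ready (indeg=0): [1, 2]
  pop 1: no out-edges | ready=[2] | order so far=[1]
  pop 2: indeg[0]->0; indeg[4]->1; indeg[5]->1; indeg[7]->0 | ready=[0, 7] | order so far=[1, 2]
  pop 0: indeg[6]->1 | ready=[7] | order so far=[1, 2, 0]
  pop 7: indeg[3]->1; indeg[5]->0 | ready=[5] | order so far=[1, 2, 0, 7]
  pop 5: indeg[4]->0; indeg[6]->0 | ready=[4, 6] | order so far=[1, 2, 0, 7, 5]
  pop 4: no out-edges | ready=[6] | order so far=[1, 2, 0, 7, 5, 4]
  pop 6: indeg[3]->0 | ready=[3] | order so far=[1, 2, 0, 7, 5, 4, 6]
  pop 3: no out-edges | ready=[] | order so far=[1, 2, 0, 7, 5, 4, 6, 3]
  Result: [1, 2, 0, 7, 5, 4, 6, 3]

Answer: [1, 2, 0, 7, 5, 4, 6, 3]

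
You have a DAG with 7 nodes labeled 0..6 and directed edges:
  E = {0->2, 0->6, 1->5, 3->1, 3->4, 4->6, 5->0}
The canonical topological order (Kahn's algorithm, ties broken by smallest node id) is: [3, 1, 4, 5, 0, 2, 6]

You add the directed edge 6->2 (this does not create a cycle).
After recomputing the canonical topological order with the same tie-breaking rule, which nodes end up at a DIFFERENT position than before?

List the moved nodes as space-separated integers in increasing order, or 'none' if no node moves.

Old toposort: [3, 1, 4, 5, 0, 2, 6]
Added edge 6->2
Recompute Kahn (smallest-id tiebreak):
  initial in-degrees: [1, 1, 2, 0, 1, 1, 2]
  ready (indeg=0): [3]
  pop 3: indeg[1]->0; indeg[4]->0 | ready=[1, 4] | order so far=[3]
  pop 1: indeg[5]->0 | ready=[4, 5] | order so far=[3, 1]
  pop 4: indeg[6]->1 | ready=[5] | order so far=[3, 1, 4]
  pop 5: indeg[0]->0 | ready=[0] | order so far=[3, 1, 4, 5]
  pop 0: indeg[2]->1; indeg[6]->0 | ready=[6] | order so far=[3, 1, 4, 5, 0]
  pop 6: indeg[2]->0 | ready=[2] | order so far=[3, 1, 4, 5, 0, 6]
  pop 2: no out-edges | ready=[] | order so far=[3, 1, 4, 5, 0, 6, 2]
New canonical toposort: [3, 1, 4, 5, 0, 6, 2]
Compare positions:
  Node 0: index 4 -> 4 (same)
  Node 1: index 1 -> 1 (same)
  Node 2: index 5 -> 6 (moved)
  Node 3: index 0 -> 0 (same)
  Node 4: index 2 -> 2 (same)
  Node 5: index 3 -> 3 (same)
  Node 6: index 6 -> 5 (moved)
Nodes that changed position: 2 6

Answer: 2 6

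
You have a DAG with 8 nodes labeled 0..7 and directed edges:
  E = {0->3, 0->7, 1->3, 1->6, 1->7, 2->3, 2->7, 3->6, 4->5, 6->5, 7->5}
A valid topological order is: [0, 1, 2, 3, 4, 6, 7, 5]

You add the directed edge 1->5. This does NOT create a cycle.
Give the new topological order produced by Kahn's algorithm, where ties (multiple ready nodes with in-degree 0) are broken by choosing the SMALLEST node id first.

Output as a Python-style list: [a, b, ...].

Answer: [0, 1, 2, 3, 4, 6, 7, 5]

Derivation:
Old toposort: [0, 1, 2, 3, 4, 6, 7, 5]
Added edge: 1->5
Position of 1 (1) < position of 5 (7). Old order still valid.
Run Kahn's algorithm (break ties by smallest node id):
  initial in-degrees: [0, 0, 0, 3, 0, 4, 2, 3]
  ready (indeg=0): [0, 1, 2, 4]
  pop 0: indeg[3]->2; indeg[7]->2 | ready=[1, 2, 4] | order so far=[0]
  pop 1: indeg[3]->1; indeg[5]->3; indeg[6]->1; indeg[7]->1 | ready=[2, 4] | order so far=[0, 1]
  pop 2: indeg[3]->0; indeg[7]->0 | ready=[3, 4, 7] | order so far=[0, 1, 2]
  pop 3: indeg[6]->0 | ready=[4, 6, 7] | order so far=[0, 1, 2, 3]
  pop 4: indeg[5]->2 | ready=[6, 7] | order so far=[0, 1, 2, 3, 4]
  pop 6: indeg[5]->1 | ready=[7] | order so far=[0, 1, 2, 3, 4, 6]
  pop 7: indeg[5]->0 | ready=[5] | order so far=[0, 1, 2, 3, 4, 6, 7]
  pop 5: no out-edges | ready=[] | order so far=[0, 1, 2, 3, 4, 6, 7, 5]
  Result: [0, 1, 2, 3, 4, 6, 7, 5]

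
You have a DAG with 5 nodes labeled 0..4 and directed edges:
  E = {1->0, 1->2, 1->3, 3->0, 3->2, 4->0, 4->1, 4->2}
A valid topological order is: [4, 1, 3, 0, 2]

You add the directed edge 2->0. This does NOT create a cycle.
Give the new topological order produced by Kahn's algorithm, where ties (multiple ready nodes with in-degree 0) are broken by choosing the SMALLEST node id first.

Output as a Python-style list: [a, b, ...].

Answer: [4, 1, 3, 2, 0]

Derivation:
Old toposort: [4, 1, 3, 0, 2]
Added edge: 2->0
Position of 2 (4) > position of 0 (3). Must reorder: 2 must now come before 0.
Run Kahn's algorithm (break ties by smallest node id):
  initial in-degrees: [4, 1, 3, 1, 0]
  ready (indeg=0): [4]
  pop 4: indeg[0]->3; indeg[1]->0; indeg[2]->2 | ready=[1] | order so far=[4]
  pop 1: indeg[0]->2; indeg[2]->1; indeg[3]->0 | ready=[3] | order so far=[4, 1]
  pop 3: indeg[0]->1; indeg[2]->0 | ready=[2] | order so far=[4, 1, 3]
  pop 2: indeg[0]->0 | ready=[0] | order so far=[4, 1, 3, 2]
  pop 0: no out-edges | ready=[] | order so far=[4, 1, 3, 2, 0]
  Result: [4, 1, 3, 2, 0]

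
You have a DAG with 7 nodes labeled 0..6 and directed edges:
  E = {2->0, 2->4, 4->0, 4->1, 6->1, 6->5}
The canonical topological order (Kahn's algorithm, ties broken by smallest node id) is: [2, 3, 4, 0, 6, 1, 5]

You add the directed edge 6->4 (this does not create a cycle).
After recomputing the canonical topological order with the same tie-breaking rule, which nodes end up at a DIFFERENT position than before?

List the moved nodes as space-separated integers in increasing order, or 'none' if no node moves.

Old toposort: [2, 3, 4, 0, 6, 1, 5]
Added edge 6->4
Recompute Kahn (smallest-id tiebreak):
  initial in-degrees: [2, 2, 0, 0, 2, 1, 0]
  ready (indeg=0): [2, 3, 6]
  pop 2: indeg[0]->1; indeg[4]->1 | ready=[3, 6] | order so far=[2]
  pop 3: no out-edges | ready=[6] | order so far=[2, 3]
  pop 6: indeg[1]->1; indeg[4]->0; indeg[5]->0 | ready=[4, 5] | order so far=[2, 3, 6]
  pop 4: indeg[0]->0; indeg[1]->0 | ready=[0, 1, 5] | order so far=[2, 3, 6, 4]
  pop 0: no out-edges | ready=[1, 5] | order so far=[2, 3, 6, 4, 0]
  pop 1: no out-edges | ready=[5] | order so far=[2, 3, 6, 4, 0, 1]
  pop 5: no out-edges | ready=[] | order so far=[2, 3, 6, 4, 0, 1, 5]
New canonical toposort: [2, 3, 6, 4, 0, 1, 5]
Compare positions:
  Node 0: index 3 -> 4 (moved)
  Node 1: index 5 -> 5 (same)
  Node 2: index 0 -> 0 (same)
  Node 3: index 1 -> 1 (same)
  Node 4: index 2 -> 3 (moved)
  Node 5: index 6 -> 6 (same)
  Node 6: index 4 -> 2 (moved)
Nodes that changed position: 0 4 6

Answer: 0 4 6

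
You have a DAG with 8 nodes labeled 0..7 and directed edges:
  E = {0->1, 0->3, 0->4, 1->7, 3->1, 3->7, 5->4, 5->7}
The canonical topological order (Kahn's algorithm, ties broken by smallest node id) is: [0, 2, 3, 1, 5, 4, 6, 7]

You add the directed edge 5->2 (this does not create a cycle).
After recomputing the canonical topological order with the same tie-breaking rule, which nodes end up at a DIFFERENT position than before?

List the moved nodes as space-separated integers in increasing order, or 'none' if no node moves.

Old toposort: [0, 2, 3, 1, 5, 4, 6, 7]
Added edge 5->2
Recompute Kahn (smallest-id tiebreak):
  initial in-degrees: [0, 2, 1, 1, 2, 0, 0, 3]
  ready (indeg=0): [0, 5, 6]
  pop 0: indeg[1]->1; indeg[3]->0; indeg[4]->1 | ready=[3, 5, 6] | order so far=[0]
  pop 3: indeg[1]->0; indeg[7]->2 | ready=[1, 5, 6] | order so far=[0, 3]
  pop 1: indeg[7]->1 | ready=[5, 6] | order so far=[0, 3, 1]
  pop 5: indeg[2]->0; indeg[4]->0; indeg[7]->0 | ready=[2, 4, 6, 7] | order so far=[0, 3, 1, 5]
  pop 2: no out-edges | ready=[4, 6, 7] | order so far=[0, 3, 1, 5, 2]
  pop 4: no out-edges | ready=[6, 7] | order so far=[0, 3, 1, 5, 2, 4]
  pop 6: no out-edges | ready=[7] | order so far=[0, 3, 1, 5, 2, 4, 6]
  pop 7: no out-edges | ready=[] | order so far=[0, 3, 1, 5, 2, 4, 6, 7]
New canonical toposort: [0, 3, 1, 5, 2, 4, 6, 7]
Compare positions:
  Node 0: index 0 -> 0 (same)
  Node 1: index 3 -> 2 (moved)
  Node 2: index 1 -> 4 (moved)
  Node 3: index 2 -> 1 (moved)
  Node 4: index 5 -> 5 (same)
  Node 5: index 4 -> 3 (moved)
  Node 6: index 6 -> 6 (same)
  Node 7: index 7 -> 7 (same)
Nodes that changed position: 1 2 3 5

Answer: 1 2 3 5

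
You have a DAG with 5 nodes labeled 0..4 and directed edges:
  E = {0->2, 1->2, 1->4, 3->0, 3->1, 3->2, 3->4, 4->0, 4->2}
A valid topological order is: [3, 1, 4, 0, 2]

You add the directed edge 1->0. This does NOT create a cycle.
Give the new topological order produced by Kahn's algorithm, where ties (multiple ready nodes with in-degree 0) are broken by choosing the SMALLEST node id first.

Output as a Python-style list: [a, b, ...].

Answer: [3, 1, 4, 0, 2]

Derivation:
Old toposort: [3, 1, 4, 0, 2]
Added edge: 1->0
Position of 1 (1) < position of 0 (3). Old order still valid.
Run Kahn's algorithm (break ties by smallest node id):
  initial in-degrees: [3, 1, 4, 0, 2]
  ready (indeg=0): [3]
  pop 3: indeg[0]->2; indeg[1]->0; indeg[2]->3; indeg[4]->1 | ready=[1] | order so far=[3]
  pop 1: indeg[0]->1; indeg[2]->2; indeg[4]->0 | ready=[4] | order so far=[3, 1]
  pop 4: indeg[0]->0; indeg[2]->1 | ready=[0] | order so far=[3, 1, 4]
  pop 0: indeg[2]->0 | ready=[2] | order so far=[3, 1, 4, 0]
  pop 2: no out-edges | ready=[] | order so far=[3, 1, 4, 0, 2]
  Result: [3, 1, 4, 0, 2]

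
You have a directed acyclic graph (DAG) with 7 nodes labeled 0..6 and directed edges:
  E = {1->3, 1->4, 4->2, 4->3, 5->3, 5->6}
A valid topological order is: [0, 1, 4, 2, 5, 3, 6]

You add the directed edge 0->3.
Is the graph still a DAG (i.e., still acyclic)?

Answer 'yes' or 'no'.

Given toposort: [0, 1, 4, 2, 5, 3, 6]
Position of 0: index 0; position of 3: index 5
New edge 0->3: forward
Forward edge: respects the existing order. Still a DAG, same toposort still valid.
Still a DAG? yes

Answer: yes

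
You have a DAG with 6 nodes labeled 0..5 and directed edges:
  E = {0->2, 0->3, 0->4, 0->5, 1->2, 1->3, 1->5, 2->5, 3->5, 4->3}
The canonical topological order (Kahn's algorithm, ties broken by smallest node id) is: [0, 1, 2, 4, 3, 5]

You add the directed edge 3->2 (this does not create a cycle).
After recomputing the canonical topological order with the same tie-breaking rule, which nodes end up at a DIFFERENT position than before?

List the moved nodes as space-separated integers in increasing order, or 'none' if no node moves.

Answer: 2 3 4

Derivation:
Old toposort: [0, 1, 2, 4, 3, 5]
Added edge 3->2
Recompute Kahn (smallest-id tiebreak):
  initial in-degrees: [0, 0, 3, 3, 1, 4]
  ready (indeg=0): [0, 1]
  pop 0: indeg[2]->2; indeg[3]->2; indeg[4]->0; indeg[5]->3 | ready=[1, 4] | order so far=[0]
  pop 1: indeg[2]->1; indeg[3]->1; indeg[5]->2 | ready=[4] | order so far=[0, 1]
  pop 4: indeg[3]->0 | ready=[3] | order so far=[0, 1, 4]
  pop 3: indeg[2]->0; indeg[5]->1 | ready=[2] | order so far=[0, 1, 4, 3]
  pop 2: indeg[5]->0 | ready=[5] | order so far=[0, 1, 4, 3, 2]
  pop 5: no out-edges | ready=[] | order so far=[0, 1, 4, 3, 2, 5]
New canonical toposort: [0, 1, 4, 3, 2, 5]
Compare positions:
  Node 0: index 0 -> 0 (same)
  Node 1: index 1 -> 1 (same)
  Node 2: index 2 -> 4 (moved)
  Node 3: index 4 -> 3 (moved)
  Node 4: index 3 -> 2 (moved)
  Node 5: index 5 -> 5 (same)
Nodes that changed position: 2 3 4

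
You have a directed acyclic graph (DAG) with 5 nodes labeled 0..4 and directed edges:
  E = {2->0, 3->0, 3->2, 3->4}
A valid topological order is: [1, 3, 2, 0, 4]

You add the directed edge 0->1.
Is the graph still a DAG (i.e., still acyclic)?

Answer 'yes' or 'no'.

Answer: yes

Derivation:
Given toposort: [1, 3, 2, 0, 4]
Position of 0: index 3; position of 1: index 0
New edge 0->1: backward (u after v in old order)
Backward edge: old toposort is now invalid. Check if this creates a cycle.
Does 1 already reach 0? Reachable from 1: [1]. NO -> still a DAG (reorder needed).
Still a DAG? yes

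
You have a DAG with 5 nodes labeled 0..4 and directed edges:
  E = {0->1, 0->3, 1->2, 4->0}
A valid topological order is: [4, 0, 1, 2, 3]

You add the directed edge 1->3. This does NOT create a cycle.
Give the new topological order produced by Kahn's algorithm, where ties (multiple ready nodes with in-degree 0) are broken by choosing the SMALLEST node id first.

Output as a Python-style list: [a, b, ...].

Answer: [4, 0, 1, 2, 3]

Derivation:
Old toposort: [4, 0, 1, 2, 3]
Added edge: 1->3
Position of 1 (2) < position of 3 (4). Old order still valid.
Run Kahn's algorithm (break ties by smallest node id):
  initial in-degrees: [1, 1, 1, 2, 0]
  ready (indeg=0): [4]
  pop 4: indeg[0]->0 | ready=[0] | order so far=[4]
  pop 0: indeg[1]->0; indeg[3]->1 | ready=[1] | order so far=[4, 0]
  pop 1: indeg[2]->0; indeg[3]->0 | ready=[2, 3] | order so far=[4, 0, 1]
  pop 2: no out-edges | ready=[3] | order so far=[4, 0, 1, 2]
  pop 3: no out-edges | ready=[] | order so far=[4, 0, 1, 2, 3]
  Result: [4, 0, 1, 2, 3]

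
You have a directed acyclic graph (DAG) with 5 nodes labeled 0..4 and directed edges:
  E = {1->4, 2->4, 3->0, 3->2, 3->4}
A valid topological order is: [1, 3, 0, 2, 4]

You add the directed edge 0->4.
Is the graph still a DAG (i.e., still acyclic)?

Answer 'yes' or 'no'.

Answer: yes

Derivation:
Given toposort: [1, 3, 0, 2, 4]
Position of 0: index 2; position of 4: index 4
New edge 0->4: forward
Forward edge: respects the existing order. Still a DAG, same toposort still valid.
Still a DAG? yes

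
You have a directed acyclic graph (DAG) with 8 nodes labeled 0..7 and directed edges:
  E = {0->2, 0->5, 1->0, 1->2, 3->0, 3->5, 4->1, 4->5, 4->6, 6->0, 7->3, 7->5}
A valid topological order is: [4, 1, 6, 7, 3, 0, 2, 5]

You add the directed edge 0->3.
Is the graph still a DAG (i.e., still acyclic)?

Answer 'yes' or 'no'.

Answer: no

Derivation:
Given toposort: [4, 1, 6, 7, 3, 0, 2, 5]
Position of 0: index 5; position of 3: index 4
New edge 0->3: backward (u after v in old order)
Backward edge: old toposort is now invalid. Check if this creates a cycle.
Does 3 already reach 0? Reachable from 3: [0, 2, 3, 5]. YES -> cycle!
Still a DAG? no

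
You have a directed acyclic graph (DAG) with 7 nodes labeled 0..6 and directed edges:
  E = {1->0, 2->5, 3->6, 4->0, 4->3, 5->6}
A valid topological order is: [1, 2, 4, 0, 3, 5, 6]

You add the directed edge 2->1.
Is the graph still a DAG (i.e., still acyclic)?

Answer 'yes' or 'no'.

Answer: yes

Derivation:
Given toposort: [1, 2, 4, 0, 3, 5, 6]
Position of 2: index 1; position of 1: index 0
New edge 2->1: backward (u after v in old order)
Backward edge: old toposort is now invalid. Check if this creates a cycle.
Does 1 already reach 2? Reachable from 1: [0, 1]. NO -> still a DAG (reorder needed).
Still a DAG? yes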